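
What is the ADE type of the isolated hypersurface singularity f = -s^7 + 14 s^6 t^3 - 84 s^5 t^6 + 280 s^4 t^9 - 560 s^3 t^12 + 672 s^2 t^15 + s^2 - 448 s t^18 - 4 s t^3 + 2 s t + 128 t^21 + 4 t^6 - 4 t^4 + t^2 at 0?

A_6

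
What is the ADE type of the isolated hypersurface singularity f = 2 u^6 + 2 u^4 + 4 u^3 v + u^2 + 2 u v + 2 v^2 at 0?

The Hessian of f at 0 has rank 2. Corank 0: nondegenerate Morse point, so A_1.

A_{1}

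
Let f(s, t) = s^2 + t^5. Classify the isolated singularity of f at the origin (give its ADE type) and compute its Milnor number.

The Hessian of f at 0 is [[2, 0], [0, 0]] with rank 1, so corank 1. A Groebner basis of the Jacobian ideal J(f) in C{s,t} is {t^4, s}; counting standard monomials gives mu = 4. Corank 1: A-series; mu = 4 gives A_4.

Type A_4, Milnor number mu = 4.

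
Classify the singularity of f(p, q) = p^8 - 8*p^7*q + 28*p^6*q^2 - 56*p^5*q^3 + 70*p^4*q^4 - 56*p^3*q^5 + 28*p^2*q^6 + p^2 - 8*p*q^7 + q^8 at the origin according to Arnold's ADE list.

The Hessian of f at 0 has rank 1. Corank 1: A-series; mu = 7 gives A_7.

A_{7}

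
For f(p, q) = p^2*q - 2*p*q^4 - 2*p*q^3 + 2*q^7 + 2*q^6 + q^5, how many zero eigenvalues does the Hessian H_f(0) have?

The Hessian at 0 is [[0, 0], [0, 0]] of rank 0; hence corank 2.

2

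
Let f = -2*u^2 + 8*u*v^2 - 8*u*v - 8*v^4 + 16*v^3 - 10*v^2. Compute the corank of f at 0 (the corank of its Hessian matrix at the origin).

Hessian at 0 has rank 2.

0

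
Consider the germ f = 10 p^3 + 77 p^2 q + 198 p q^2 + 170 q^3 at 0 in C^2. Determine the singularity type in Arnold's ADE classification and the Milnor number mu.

Type D4, Milnor number mu = 4.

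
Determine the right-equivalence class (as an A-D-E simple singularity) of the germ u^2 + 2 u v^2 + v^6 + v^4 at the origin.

A_{5}

The Hessian of f at 0 has rank 1. Corank 1: A-series; mu = 5 gives A_5.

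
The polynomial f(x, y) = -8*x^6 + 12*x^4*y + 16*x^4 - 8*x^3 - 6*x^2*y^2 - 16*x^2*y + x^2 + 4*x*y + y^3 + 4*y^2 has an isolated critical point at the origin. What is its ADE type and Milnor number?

The Hessian of f at 0 has rank 1. Corank 1: A-series; mu = 2 gives A_2.

Type A2, Milnor number mu = 2.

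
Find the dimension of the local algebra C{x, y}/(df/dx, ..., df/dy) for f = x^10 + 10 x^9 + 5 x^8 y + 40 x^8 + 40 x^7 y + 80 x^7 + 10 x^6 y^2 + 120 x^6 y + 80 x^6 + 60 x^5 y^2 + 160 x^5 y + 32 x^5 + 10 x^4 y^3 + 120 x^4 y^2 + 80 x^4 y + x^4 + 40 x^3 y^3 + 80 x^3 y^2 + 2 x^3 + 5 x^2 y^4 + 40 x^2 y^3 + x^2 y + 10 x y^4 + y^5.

The Hessian of f at 0 has rank 0. Corank 2; j^3 = x^2*(2*x + y) has shape L^2 M (L != M), so D-series; mu = 6 gives D_6.

6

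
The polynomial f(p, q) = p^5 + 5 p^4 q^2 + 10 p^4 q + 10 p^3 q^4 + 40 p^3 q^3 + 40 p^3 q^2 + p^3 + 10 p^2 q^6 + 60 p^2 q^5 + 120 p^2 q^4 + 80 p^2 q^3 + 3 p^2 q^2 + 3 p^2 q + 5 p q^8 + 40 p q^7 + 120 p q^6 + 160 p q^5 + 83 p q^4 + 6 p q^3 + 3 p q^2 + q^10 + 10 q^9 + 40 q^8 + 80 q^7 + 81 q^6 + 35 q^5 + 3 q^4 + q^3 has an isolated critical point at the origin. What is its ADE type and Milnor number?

Type E_8, Milnor number mu = 8.

The Hessian of f at 0 has rank 0. Corank 2; j^3 = (p + q)^3 is a perfect cube, so E-series; the 5-jet and mu = 8 give E_8.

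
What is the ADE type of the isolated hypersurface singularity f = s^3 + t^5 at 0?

The Hessian of f at 0 has rank 0. Corank 2; j^3 = s^3 is a perfect cube, so E-series; the 5-jet and mu = 8 give E_8.

E8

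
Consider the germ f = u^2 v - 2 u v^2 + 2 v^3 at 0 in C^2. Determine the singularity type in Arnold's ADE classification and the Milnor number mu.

Type D_4, Milnor number mu = 4.

The Hessian of f at 0 is [[0, 0], [0, 0]] with rank 0, so corank 2. A Groebner basis of the Jacobian ideal J(f) in C{u,v} is {v^3, u^2 + 2*v^2, u*v - v^2}; counting standard monomials gives mu = 4. Corank 2; j^3 = v*(u^2 - 2*u*v + 2*v^2) splits into three distinct lines over C (the quadratic factor has nonzero discriminant), so D_4.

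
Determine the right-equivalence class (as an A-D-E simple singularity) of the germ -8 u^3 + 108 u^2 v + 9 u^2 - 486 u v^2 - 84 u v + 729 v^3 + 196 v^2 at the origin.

A_2

The Hessian of f at 0 has rank 1. Corank 1: A-series; mu = 2 gives A_2.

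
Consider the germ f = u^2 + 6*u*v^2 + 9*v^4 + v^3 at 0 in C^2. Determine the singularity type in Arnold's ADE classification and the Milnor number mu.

The Hessian of f at 0 has rank 1. Corank 1: A-series; mu = 2 gives A_2.

Type A2, Milnor number mu = 2.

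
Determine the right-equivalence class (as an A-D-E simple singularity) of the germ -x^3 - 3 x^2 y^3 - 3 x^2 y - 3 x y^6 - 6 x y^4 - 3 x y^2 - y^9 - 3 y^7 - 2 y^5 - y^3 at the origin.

E_{8}

The Hessian of f at 0 is [[0, 0], [0, 0]] with rank 0, so corank 2. A Groebner basis of the Jacobian ideal J(f) in C{x,y} is {x^2/2 + x*y^3 + x*y + y^2/2, y^4, x^3 - 3*x*y^2 - 2*y^3, x^2*y + 2*x*y^2 + y^3}; counting standard monomials gives mu = 8. Corank 2; j^3 = -(x + y)^3 is a perfect cube, so E-series; the 5-jet and mu = 8 give E_8.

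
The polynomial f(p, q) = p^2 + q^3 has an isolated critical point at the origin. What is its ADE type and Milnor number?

Type A_2, Milnor number mu = 2.

The Hessian of f at 0 is [[2, 0], [0, 0]] with rank 1, so corank 1. A Groebner basis of the Jacobian ideal J(f) in C{p,q} is {q^2, p}; counting standard monomials gives mu = 2. Corank 1: A-series; mu = 2 gives A_2.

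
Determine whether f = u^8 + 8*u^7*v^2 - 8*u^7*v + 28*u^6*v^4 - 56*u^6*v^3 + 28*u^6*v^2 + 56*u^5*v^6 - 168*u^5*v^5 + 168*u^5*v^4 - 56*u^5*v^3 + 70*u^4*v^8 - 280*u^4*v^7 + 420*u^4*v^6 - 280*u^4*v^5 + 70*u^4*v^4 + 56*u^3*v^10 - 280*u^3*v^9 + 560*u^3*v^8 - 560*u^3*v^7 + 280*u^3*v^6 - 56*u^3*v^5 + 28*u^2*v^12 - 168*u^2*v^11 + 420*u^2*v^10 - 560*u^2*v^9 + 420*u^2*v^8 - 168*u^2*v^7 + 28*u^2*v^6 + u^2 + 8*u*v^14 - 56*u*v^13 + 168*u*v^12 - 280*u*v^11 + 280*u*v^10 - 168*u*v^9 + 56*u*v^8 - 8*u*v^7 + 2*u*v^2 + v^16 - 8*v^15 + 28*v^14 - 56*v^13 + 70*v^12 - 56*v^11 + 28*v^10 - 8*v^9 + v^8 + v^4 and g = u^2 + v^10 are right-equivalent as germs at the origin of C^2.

No.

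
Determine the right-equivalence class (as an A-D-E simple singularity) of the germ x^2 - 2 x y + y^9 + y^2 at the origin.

The Hessian of f at 0 has rank 1. Corank 1: A-series; mu = 8 gives A_8.

A_{8}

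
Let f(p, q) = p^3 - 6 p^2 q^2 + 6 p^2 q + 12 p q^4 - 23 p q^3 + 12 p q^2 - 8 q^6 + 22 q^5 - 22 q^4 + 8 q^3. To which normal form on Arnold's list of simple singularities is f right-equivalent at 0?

The Hessian of f at 0 has rank 0. Corank 2; j^3 = (p + 2*q)^3 is a perfect cube, so E-series; the 4-jet and mu = 7 give E_7.

E7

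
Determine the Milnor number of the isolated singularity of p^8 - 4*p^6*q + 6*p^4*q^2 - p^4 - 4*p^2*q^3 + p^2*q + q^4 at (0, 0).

5

The Hessian of f at 0 is [[0, 0], [0, 0]] with rank 0, so corank 2. A Groebner basis of the Jacobian ideal J(f) in C{p,q} is {p^3, p^2/4 + q^3, p*q}; counting standard monomials gives mu = 5. Corank 2; j^3 = p^2*q has shape L^2 M (L != M), so D-series; mu = 5 gives D_5.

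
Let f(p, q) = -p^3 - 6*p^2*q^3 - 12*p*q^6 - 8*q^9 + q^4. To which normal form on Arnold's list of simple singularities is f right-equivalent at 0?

E_{6}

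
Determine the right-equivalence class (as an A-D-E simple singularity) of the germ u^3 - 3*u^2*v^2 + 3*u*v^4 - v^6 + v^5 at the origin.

E_{8}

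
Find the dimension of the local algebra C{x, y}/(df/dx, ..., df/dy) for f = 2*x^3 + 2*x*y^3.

7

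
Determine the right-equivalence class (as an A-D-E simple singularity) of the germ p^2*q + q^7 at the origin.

D8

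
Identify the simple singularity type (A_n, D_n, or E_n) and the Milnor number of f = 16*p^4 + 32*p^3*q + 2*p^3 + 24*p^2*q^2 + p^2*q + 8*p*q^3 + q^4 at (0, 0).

Type D5, Milnor number mu = 5.

The Hessian of f at 0 has rank 0. Corank 2; j^3 = p^2*(2*p + q) has shape L^2 M (L != M), so D-series; mu = 5 gives D_5.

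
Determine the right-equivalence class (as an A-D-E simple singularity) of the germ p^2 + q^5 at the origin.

A_{4}

The Hessian of f at 0 is [[2, 0], [0, 0]] with rank 1, so corank 1. A Groebner basis of the Jacobian ideal J(f) in C{p,q} is {q^4, p}; counting standard monomials gives mu = 4. Corank 1: A-series; mu = 4 gives A_4.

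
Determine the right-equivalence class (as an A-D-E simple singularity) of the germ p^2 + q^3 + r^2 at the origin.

A2

The Hessian of f at 0 has rank 2. Corank 1: A-series; mu = 2 gives A_2.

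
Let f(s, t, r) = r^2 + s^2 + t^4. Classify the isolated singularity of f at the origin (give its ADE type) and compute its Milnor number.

The Hessian of f at 0 is [[2, 0, 0], [0, 0, 0], [0, 0, 2]] with rank 2, so corank 1. A Groebner basis of the Jacobian ideal J(f) in C{s,t,r} is {t^3, s, r}; counting standard monomials gives mu = 3. Corank 1: A-series; mu = 3 gives A_3.

Type A3, Milnor number mu = 3.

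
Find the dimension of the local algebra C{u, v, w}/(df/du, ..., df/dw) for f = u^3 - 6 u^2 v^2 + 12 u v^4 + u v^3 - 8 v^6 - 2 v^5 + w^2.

7

The Hessian of f at 0 has rank 1. Corank 2; j^3 = u^3 is a perfect cube, so E-series; the 4-jet and mu = 7 give E_7.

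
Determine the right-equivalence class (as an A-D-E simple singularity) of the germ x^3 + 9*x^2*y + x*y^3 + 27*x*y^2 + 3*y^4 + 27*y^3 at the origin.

E_7

The Hessian of f at 0 has rank 0. Corank 2; j^3 = (x + 3*y)^3 is a perfect cube, so E-series; the 4-jet and mu = 7 give E_7.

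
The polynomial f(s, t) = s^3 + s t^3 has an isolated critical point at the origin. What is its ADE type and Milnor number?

Type E_{7}, Milnor number mu = 7.

The Hessian of f at 0 is [[0, 0], [0, 0]] with rank 0, so corank 2. A Groebner basis of the Jacobian ideal J(f) in C{s,t} is {s^3, s*t^2, 3*s^2 + t^3}; counting standard monomials gives mu = 7. Corank 2; j^3 = s^3 is a perfect cube, so E-series; the 4-jet and mu = 7 give E_7.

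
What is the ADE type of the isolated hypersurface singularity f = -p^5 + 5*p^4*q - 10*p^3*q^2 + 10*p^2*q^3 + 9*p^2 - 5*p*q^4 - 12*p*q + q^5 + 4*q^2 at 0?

A_{4}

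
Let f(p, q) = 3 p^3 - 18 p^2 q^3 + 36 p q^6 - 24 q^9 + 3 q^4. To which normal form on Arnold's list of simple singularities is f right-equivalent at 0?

E_6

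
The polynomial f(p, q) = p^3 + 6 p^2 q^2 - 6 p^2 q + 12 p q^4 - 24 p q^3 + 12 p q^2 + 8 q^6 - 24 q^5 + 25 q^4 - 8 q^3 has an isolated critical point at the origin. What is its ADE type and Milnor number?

Type E_6, Milnor number mu = 6.

The Hessian of f at 0 is [[0, 0], [0, 0]] with rank 0, so corank 2. A Groebner basis of the Jacobian ideal J(f) in C{p,q} is {p^3 + 3*p^2 - 12*p*q + 12*q^2, p^2*q + p^2 - 4*p*q + 4*q^2, p^2/4 + p*q^2 - p*q + q^2, q^3}; counting standard monomials gives mu = 6. Corank 2; j^3 = (p - 2*q)^3 is a perfect cube, so E-series; the 4-jet and mu = 6 give E_6.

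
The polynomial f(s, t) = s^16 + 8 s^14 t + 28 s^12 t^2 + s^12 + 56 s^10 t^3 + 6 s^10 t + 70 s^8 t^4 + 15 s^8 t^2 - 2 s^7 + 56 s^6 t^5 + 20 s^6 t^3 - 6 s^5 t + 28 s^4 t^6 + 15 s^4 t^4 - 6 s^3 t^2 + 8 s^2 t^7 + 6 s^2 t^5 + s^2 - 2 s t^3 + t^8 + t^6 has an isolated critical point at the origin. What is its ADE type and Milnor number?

Type A7, Milnor number mu = 7.

The Hessian of f at 0 is [[2, 0], [0, 0]] with rank 1, so corank 1. A Groebner basis of the Jacobian ideal J(f) in C{s,t} is {s^3, s^2*t, -s + t^3}; counting standard monomials gives mu = 7. Corank 1: A-series; mu = 7 gives A_7.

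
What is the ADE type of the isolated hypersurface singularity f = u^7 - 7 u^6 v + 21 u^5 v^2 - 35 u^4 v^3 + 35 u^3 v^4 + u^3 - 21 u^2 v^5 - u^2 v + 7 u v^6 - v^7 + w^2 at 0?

D8

The Hessian of f at 0 is [[0, 0, 0], [0, 0, 0], [0, 0, 2]] with rank 1, so corank 2. A Groebner basis of the Jacobian ideal J(f) in C{u,v,w} is {u*v/7 + v^6, u*v^2, u^2 - u*v, w}; counting standard monomials gives mu = 8. Corank 2; j^3 = u^2*(u - v) has shape L^2 M (L != M), so D-series; mu = 8 gives D_8.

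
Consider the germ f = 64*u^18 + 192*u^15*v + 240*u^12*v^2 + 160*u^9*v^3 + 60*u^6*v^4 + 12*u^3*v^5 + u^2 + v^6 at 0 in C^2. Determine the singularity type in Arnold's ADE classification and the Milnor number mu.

The Hessian of f at 0 has rank 1. Corank 1: A-series; mu = 5 gives A_5.

Type A_{5}, Milnor number mu = 5.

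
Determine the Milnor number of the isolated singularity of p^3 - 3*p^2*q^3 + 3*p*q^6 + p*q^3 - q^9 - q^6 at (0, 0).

7

The Hessian of f at 0 has rank 0. Corank 2; j^3 = p^3 is a perfect cube, so E-series; the 4-jet and mu = 7 give E_7.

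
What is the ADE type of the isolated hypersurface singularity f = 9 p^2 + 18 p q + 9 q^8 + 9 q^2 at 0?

A7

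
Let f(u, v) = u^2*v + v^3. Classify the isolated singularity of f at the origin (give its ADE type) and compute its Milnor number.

Type D4, Milnor number mu = 4.

The Hessian of f at 0 has rank 0. Corank 2; j^3 = v*(u^2 + v^2) splits into three distinct lines over C (the quadratic factor has nonzero discriminant), so D_4.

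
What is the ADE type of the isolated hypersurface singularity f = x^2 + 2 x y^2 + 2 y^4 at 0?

The Hessian of f at 0 is [[2, 0], [0, 0]] with rank 1, so corank 1. A Groebner basis of the Jacobian ideal J(f) in C{x,y} is {x^2, x*y, x + y^2}; counting standard monomials gives mu = 3. Corank 1: A-series; mu = 3 gives A_3.

A3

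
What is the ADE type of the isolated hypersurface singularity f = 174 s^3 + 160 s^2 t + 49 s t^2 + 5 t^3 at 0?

D_4

The Hessian of f at 0 has rank 0. Corank 2; j^3 = (3*s + t)*(58*s^2 + 34*s*t + 5*t^2) splits into three distinct lines over C (the quadratic factor has nonzero discriminant), so D_4.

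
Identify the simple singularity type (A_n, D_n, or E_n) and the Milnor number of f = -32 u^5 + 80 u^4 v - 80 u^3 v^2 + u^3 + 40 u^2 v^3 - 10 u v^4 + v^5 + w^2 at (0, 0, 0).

The Hessian of f at 0 has rank 1. Corank 2; j^3 = u^3 is a perfect cube, so E-series; the 5-jet and mu = 8 give E_8.

Type E8, Milnor number mu = 8.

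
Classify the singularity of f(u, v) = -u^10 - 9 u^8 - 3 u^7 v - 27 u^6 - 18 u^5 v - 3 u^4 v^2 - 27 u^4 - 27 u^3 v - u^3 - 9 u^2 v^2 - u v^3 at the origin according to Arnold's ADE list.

The Hessian of f at 0 has rank 0. Corank 2; j^3 = -u^3 is a perfect cube, so E-series; the 4-jet and mu = 7 give E_7.

E_7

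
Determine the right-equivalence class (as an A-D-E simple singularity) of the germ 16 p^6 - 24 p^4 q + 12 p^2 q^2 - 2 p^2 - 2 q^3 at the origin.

A2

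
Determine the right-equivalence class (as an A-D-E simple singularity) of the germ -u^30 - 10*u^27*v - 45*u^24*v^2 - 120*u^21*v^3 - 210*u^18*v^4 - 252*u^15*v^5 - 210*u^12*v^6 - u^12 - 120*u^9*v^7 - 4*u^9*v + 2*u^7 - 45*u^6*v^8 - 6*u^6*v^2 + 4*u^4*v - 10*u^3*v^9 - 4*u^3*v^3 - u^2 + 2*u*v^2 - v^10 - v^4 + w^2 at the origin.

A_9

The Hessian of f at 0 has rank 2. Corank 1: A-series; mu = 9 gives A_9.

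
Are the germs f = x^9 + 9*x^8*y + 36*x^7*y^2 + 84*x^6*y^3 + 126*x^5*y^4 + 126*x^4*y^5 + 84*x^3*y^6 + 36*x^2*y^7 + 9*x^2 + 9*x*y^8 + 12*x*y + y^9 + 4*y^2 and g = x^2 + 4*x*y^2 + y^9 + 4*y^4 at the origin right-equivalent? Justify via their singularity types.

Yes.

The Hessian of f at 0 has rank 1. Corank 1: A-series; mu = 8 gives A_8. The Hessian of g at 0 has rank 1. Corank 1: A-series; mu = 8 gives A_8. Both have type A_8, hence right-equivalent.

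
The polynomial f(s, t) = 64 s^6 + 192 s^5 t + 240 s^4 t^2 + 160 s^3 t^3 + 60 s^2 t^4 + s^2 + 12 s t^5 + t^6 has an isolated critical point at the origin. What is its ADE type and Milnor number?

The Hessian of f at 0 has rank 1. Corank 1: A-series; mu = 5 gives A_5.

Type A5, Milnor number mu = 5.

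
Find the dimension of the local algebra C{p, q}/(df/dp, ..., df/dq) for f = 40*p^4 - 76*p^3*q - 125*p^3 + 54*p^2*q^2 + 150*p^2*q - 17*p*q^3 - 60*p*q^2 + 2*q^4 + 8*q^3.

7

The Hessian of f at 0 has rank 0. Corank 2; j^3 = -(5*p - 2*q)^3 is a perfect cube, so E-series; the 4-jet and mu = 7 give E_7.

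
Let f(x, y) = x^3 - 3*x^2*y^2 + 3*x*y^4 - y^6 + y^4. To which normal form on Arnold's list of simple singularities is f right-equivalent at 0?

E_{6}

The Hessian of f at 0 has rank 0. Corank 2; j^3 = x^3 is a perfect cube, so E-series; the 4-jet and mu = 6 give E_6.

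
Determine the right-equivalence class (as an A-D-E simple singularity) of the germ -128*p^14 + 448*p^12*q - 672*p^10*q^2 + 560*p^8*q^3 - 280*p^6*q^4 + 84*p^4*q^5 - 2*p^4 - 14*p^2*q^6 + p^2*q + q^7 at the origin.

D_8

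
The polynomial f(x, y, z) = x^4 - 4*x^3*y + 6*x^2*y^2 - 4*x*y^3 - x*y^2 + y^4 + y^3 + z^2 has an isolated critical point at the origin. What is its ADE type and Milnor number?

Type D5, Milnor number mu = 5.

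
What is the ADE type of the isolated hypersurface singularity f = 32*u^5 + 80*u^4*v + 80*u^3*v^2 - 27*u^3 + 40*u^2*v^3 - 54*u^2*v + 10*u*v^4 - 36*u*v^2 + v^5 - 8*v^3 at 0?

E_8

The Hessian of f at 0 is [[0, 0], [0, 0]] with rank 0, so corank 2. A Groebner basis of the Jacobian ideal J(f) in C{u,v} is {v^5, u*v^3 + 5*v^4/8, u^2 + 4*u*v/3 + 4*v^2/9}; counting standard monomials gives mu = 8. Corank 2; j^3 = -(3*u + 2*v)^3 is a perfect cube, so E-series; the 5-jet and mu = 8 give E_8.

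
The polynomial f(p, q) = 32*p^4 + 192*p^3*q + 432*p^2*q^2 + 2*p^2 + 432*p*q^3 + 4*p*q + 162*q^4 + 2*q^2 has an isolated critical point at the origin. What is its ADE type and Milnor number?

The Hessian of f at 0 is [[4, 4], [4, 4]] with rank 1, so corank 1. A Groebner basis of the Jacobian ideal J(f) in C{p,q} is {q^3, p + q}; counting standard monomials gives mu = 3. Corank 1: A-series; mu = 3 gives A_3.

Type A3, Milnor number mu = 3.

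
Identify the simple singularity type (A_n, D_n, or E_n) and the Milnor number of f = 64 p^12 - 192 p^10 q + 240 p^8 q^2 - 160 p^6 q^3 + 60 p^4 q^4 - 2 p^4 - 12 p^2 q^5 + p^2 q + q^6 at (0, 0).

Type D_7, Milnor number mu = 7.

The Hessian of f at 0 has rank 0. Corank 2; j^3 = p^2*q has shape L^2 M (L != M), so D-series; mu = 7 gives D_7.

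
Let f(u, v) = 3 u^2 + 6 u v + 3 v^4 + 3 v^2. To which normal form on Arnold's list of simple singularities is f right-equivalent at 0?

A_{3}

The Hessian of f at 0 has rank 1. Corank 1: A-series; mu = 3 gives A_3.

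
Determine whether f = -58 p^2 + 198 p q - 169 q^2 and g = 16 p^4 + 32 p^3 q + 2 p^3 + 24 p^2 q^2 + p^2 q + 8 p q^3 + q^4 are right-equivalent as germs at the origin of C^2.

No.

The Hessian of f at 0 is [[-116, 198], [198, -338]] with rank 2, so corank 0. A Groebner basis of the Jacobian ideal J(f) in C{p,q} is {p, q}; counting standard monomials gives mu = 1. Corank 0: nondegenerate Morse point, so A_1. The Hessian of g at 0 is [[0, 0], [0, 0]] with rank 0, so corank 2. A Groebner basis of the Jacobian ideal J(g) in C{p,q} is {p*q^2, -p*q/8 + q^3, p^2 + p*q/2}; counting standard monomials gives mu = 5. Corank 2; j^3 = p^2*(2*p + q) has shape L^2 M (L != M), so D-series; mu = 5 gives D_5. f is A_1 but g is D_5, hence not right-equivalent.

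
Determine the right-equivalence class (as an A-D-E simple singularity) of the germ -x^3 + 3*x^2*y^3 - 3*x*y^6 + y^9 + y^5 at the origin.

The Hessian of f at 0 has rank 0. Corank 2; j^3 = -x^3 is a perfect cube, so E-series; the 5-jet and mu = 8 give E_8.

E_8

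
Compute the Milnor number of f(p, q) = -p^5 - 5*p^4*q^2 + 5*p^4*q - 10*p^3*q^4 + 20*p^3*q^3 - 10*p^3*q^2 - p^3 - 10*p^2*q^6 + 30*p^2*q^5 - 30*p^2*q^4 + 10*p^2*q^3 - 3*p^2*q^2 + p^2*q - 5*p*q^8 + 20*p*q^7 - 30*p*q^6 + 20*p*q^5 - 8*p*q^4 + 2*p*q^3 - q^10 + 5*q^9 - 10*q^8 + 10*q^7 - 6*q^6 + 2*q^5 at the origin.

6

The Hessian of f at 0 is [[0, 0], [0, 0]] with rank 0, so corank 2. A Groebner basis of the Jacobian ideal J(f) in C{p,q} is {p^3, p^2*q, -p^2/4 + p*q^2, -5*p^2/4 + p*q + q^3}; counting standard monomials gives mu = 6. Corank 2; j^3 = -p^2*(p - q) has shape L^2 M (L != M), so D-series; mu = 6 gives D_6.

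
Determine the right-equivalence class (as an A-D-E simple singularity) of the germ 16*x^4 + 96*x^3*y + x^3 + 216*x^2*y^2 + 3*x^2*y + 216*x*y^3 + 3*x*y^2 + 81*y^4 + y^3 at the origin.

The Hessian of f at 0 has rank 0. Corank 2; j^3 = (x + y)^3 is a perfect cube, so E-series; the 4-jet and mu = 6 give E_6.

E_6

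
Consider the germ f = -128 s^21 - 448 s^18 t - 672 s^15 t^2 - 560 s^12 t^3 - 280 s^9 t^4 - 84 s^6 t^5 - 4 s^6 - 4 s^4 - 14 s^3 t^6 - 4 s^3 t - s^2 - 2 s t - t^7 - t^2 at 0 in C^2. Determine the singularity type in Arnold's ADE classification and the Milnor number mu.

Type A_6, Milnor number mu = 6.

The Hessian of f at 0 has rank 1. Corank 1: A-series; mu = 6 gives A_6.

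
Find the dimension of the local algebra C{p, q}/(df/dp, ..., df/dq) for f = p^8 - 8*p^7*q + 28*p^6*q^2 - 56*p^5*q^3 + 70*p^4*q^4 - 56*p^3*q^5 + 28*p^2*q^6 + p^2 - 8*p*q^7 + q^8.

7

The Hessian of f at 0 is [[2, 0], [0, 0]] with rank 1, so corank 1. A Groebner basis of the Jacobian ideal J(f) in C{p,q} is {q^7, p}; counting standard monomials gives mu = 7. Corank 1: A-series; mu = 7 gives A_7.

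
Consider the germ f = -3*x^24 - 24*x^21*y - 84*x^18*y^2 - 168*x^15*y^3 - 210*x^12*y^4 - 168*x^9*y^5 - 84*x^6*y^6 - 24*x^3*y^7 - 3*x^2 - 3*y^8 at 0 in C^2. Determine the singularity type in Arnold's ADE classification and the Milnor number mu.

Type A_7, Milnor number mu = 7.

The Hessian of f at 0 has rank 1. Corank 1: A-series; mu = 7 gives A_7.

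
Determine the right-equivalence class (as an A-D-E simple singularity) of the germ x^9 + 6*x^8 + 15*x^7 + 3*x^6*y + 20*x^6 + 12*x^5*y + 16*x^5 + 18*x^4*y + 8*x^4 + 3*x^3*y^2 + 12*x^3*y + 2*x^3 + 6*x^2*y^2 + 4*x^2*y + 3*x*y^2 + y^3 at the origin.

The Hessian of f at 0 has rank 0. Corank 2; j^3 = (x + y)*(2*x^2 + 2*x*y + y^2) splits into three distinct lines over C (the quadratic factor has nonzero discriminant), so D_4.

D_{4}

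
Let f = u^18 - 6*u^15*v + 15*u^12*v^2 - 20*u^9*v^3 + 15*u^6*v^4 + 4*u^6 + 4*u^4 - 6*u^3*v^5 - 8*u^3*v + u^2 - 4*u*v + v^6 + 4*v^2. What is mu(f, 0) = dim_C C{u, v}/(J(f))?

The Hessian of f at 0 is [[2, -4], [-4, 8]] with rank 1, so corank 1. A Groebner basis of the Jacobian ideal J(f) in C{u,v} is {u*v^2 + u/8 - v/4, u/16 + v^3 - v/8, u^2 - 4*u*v + 4*v^2}; counting standard monomials gives mu = 5. Corank 1: A-series; mu = 5 gives A_5.

5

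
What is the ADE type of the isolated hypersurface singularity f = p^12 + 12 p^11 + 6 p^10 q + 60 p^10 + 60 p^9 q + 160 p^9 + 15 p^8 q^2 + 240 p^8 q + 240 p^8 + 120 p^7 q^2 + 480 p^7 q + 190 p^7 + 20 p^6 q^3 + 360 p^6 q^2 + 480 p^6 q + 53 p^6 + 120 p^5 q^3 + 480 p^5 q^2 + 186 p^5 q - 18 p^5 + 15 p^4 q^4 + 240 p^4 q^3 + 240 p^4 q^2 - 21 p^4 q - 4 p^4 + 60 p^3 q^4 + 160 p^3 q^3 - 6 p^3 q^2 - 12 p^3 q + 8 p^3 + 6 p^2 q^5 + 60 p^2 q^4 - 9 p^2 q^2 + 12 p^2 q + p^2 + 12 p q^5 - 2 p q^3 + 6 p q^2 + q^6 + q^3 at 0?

A_{2}

The Hessian of f at 0 has rank 1. Corank 1: A-series; mu = 2 gives A_2.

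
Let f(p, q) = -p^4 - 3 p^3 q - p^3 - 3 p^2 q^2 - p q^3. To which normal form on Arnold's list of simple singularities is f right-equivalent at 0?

E7

The Hessian of f at 0 is [[0, 0], [0, 0]] with rank 0, so corank 2. A Groebner basis of the Jacobian ideal J(f) in C{p,q} is {3*p^2 + q^4 + q^3, p^3, p^2*q - p^2 - q^3/3, 2*p^2 + p*q^2 + 2*q^3/3}; counting standard monomials gives mu = 7. Corank 2; j^3 = -p^3 is a perfect cube, so E-series; the 4-jet and mu = 7 give E_7.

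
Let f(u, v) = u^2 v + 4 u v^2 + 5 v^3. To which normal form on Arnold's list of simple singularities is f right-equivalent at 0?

The Hessian of f at 0 has rank 0. Corank 2; j^3 = v*(u^2 + 4*u*v + 5*v^2) splits into three distinct lines over C (the quadratic factor has nonzero discriminant), so D_4.

D4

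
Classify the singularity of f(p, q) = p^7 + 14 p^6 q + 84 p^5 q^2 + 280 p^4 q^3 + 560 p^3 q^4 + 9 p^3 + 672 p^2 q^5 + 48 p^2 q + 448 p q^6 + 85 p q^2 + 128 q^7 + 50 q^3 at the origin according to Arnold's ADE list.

The Hessian of f at 0 has rank 0. Corank 2; j^3 = (p + 2*q)*(3*p + 5*q)^2 has shape L^2 M (L != M), so D-series; mu = 8 gives D_8.

D_8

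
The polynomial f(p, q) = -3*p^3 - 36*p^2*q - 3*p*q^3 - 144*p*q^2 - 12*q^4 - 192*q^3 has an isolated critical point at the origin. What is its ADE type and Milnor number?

The Hessian of f at 0 is [[0, 0], [0, 0]] with rank 0, so corank 2. A Groebner basis of the Jacobian ideal J(f) in C{p,q} is {p^3 + 12*p^2*q + 384*p^2 + 3072*p*q + 6144*q^2, -12*p^2 + p*q^2 - 96*p*q - 192*q^2, 3*p^2 + 24*p*q + q^3 + 48*q^2}; counting standard monomials gives mu = 7. Corank 2; j^3 = -3*(p + 4*q)^3 is a perfect cube, so E-series; the 4-jet and mu = 7 give E_7.

Type E7, Milnor number mu = 7.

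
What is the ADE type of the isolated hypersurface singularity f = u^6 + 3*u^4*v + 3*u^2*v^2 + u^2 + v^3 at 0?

A_2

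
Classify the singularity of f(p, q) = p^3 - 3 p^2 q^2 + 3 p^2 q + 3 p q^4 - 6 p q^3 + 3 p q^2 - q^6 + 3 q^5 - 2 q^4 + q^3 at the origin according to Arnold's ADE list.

E6

The Hessian of f at 0 has rank 0. Corank 2; j^3 = (p + q)^3 is a perfect cube, so E-series; the 4-jet and mu = 6 give E_6.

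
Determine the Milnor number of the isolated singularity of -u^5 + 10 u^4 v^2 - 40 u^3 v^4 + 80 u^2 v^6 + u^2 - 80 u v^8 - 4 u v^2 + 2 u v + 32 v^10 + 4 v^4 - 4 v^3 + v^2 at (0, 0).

4

The Hessian of f at 0 is [[2, 2], [2, 2]] with rank 1, so corank 1. A Groebner basis of the Jacobian ideal J(f) in C{u,v} is {u^2 + 2*u*v + u/2 + v/2, -u/2 + v^2 - v/2}; counting standard monomials gives mu = 4. Corank 1: A-series; mu = 4 gives A_4.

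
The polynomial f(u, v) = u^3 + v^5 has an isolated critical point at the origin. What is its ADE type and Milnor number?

The Hessian of f at 0 has rank 0. Corank 2; j^3 = u^3 is a perfect cube, so E-series; the 5-jet and mu = 8 give E_8.

Type E_{8}, Milnor number mu = 8.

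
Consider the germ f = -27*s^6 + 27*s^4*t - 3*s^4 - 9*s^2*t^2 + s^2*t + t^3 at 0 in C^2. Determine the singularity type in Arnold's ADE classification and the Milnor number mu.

The Hessian of f at 0 is [[0, 0], [0, 0]] with rank 0, so corank 2. A Groebner basis of the Jacobian ideal J(f) in C{s,t} is {t^3, s^2 + 3*t^2, s*t}; counting standard monomials gives mu = 4. Corank 2; j^3 = t*(s^2 + t^2) splits into three distinct lines over C (the quadratic factor has nonzero discriminant), so D_4.

Type D_4, Milnor number mu = 4.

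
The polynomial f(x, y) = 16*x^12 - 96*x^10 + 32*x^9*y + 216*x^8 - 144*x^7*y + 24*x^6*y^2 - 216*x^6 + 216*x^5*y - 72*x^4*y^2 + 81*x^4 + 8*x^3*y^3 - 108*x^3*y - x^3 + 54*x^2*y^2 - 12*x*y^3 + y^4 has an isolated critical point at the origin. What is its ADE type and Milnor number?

Type E6, Milnor number mu = 6.

The Hessian of f at 0 has rank 0. Corank 2; j^3 = -x^3 is a perfect cube, so E-series; the 4-jet and mu = 6 give E_6.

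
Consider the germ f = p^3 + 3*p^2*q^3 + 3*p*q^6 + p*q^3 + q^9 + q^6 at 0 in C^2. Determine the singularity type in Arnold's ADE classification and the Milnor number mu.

Type E7, Milnor number mu = 7.

The Hessian of f at 0 has rank 0. Corank 2; j^3 = p^3 is a perfect cube, so E-series; the 4-jet and mu = 7 give E_7.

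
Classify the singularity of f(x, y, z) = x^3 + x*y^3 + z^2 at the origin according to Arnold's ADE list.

The Hessian of f at 0 is [[0, 0, 0], [0, 0, 0], [0, 0, 2]] with rank 1, so corank 2. A Groebner basis of the Jacobian ideal J(f) in C{x,y,z} is {x^3, x*y^2, 3*x^2 + y^3, z}; counting standard monomials gives mu = 7. Corank 2; j^3 = x^3 is a perfect cube, so E-series; the 4-jet and mu = 7 give E_7.

E_7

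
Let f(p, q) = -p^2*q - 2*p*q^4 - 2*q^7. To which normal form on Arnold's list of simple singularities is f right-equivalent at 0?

The Hessian of f at 0 has rank 0. Corank 2; j^3 = -p^2*q has shape L^2 M (L != M), so D-series; mu = 8 gives D_8.

D_8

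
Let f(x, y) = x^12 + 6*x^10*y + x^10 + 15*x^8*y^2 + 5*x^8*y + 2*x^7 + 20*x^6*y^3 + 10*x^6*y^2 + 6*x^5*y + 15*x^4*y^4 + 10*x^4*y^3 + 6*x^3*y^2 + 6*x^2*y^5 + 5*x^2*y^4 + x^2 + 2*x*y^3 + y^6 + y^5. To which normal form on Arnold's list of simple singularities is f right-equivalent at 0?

The Hessian of f at 0 is [[2, 0], [0, 0]] with rank 1, so corank 1. A Groebner basis of the Jacobian ideal J(f) in C{x,y} is {x + y^3, x^2, x*y}; counting standard monomials gives mu = 4. Corank 1: A-series; mu = 4 gives A_4.

A4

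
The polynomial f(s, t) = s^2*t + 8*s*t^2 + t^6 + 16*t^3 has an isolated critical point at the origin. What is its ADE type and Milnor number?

Type D7, Milnor number mu = 7.

The Hessian of f at 0 is [[0, 0], [0, 0]] with rank 0, so corank 2. A Groebner basis of the Jacobian ideal J(f) in C{s,t} is {s^2/6 + t^5 - 8*t^2/3, s^3 + 64*t^3, s*t + 4*t^2}; counting standard monomials gives mu = 7. Corank 2; j^3 = t*(s + 4*t)^2 has shape L^2 M (L != M), so D-series; mu = 7 gives D_7.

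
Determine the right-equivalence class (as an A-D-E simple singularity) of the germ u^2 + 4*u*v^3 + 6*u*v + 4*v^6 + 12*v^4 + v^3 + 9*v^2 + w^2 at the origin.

A_{2}

The Hessian of f at 0 is [[2, 6, 0], [6, 18, 0], [0, 0, 2]] with rank 2, so corank 1. A Groebner basis of the Jacobian ideal J(f) in C{u,v,w} is {v^2, u + 3*v, w}; counting standard monomials gives mu = 2. Corank 1: A-series; mu = 2 gives A_2.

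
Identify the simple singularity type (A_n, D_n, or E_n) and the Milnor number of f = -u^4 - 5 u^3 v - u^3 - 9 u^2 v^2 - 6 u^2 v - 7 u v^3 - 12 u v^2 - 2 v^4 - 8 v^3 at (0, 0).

The Hessian of f at 0 has rank 0. Corank 2; j^3 = -(u + 2*v)^3 is a perfect cube, so E-series; the 4-jet and mu = 7 give E_7.

Type E_7, Milnor number mu = 7.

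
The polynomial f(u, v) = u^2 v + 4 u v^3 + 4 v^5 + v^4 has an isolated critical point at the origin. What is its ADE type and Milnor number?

The Hessian of f at 0 has rank 0. Corank 2; j^3 = u^2*v has shape L^2 M (L != M), so D-series; mu = 5 gives D_5.

Type D5, Milnor number mu = 5.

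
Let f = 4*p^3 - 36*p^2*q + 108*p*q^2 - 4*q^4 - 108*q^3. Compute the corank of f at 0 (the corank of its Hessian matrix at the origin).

The Hessian at 0 is [[0, 0], [0, 0]] of rank 0; hence corank 2.

2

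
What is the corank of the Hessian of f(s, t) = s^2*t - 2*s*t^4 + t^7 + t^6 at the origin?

2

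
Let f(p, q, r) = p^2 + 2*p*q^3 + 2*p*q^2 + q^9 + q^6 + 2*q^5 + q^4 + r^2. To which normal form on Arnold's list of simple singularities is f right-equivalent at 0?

The Hessian of f at 0 has rank 2. Corank 1: A-series; mu = 8 gives A_8.

A_{8}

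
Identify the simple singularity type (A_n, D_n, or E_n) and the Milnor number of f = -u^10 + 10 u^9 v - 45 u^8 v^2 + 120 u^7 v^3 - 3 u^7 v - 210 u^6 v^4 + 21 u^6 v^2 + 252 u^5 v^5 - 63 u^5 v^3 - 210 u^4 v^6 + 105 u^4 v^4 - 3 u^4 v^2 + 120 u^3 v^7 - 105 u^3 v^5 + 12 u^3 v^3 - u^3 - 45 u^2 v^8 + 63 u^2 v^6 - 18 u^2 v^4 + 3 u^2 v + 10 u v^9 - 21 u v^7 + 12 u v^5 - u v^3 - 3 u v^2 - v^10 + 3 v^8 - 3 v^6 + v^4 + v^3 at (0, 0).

The Hessian of f at 0 is [[0, 0], [0, 0]] with rank 0, so corank 2. A Groebner basis of the Jacobian ideal J(f) in C{u,v} is {u^3 - 3*u^2*v - 6*u^2 + 12*u*v - 6*v^2, 3*u^2 + u*v^2 - 6*u*v + 3*v^2, 3*u^2 - 6*u*v + v^3 + 3*v^2}; counting standard monomials gives mu = 7. Corank 2; j^3 = -(u - v)^3 is a perfect cube, so E-series; the 4-jet and mu = 7 give E_7.

Type E7, Milnor number mu = 7.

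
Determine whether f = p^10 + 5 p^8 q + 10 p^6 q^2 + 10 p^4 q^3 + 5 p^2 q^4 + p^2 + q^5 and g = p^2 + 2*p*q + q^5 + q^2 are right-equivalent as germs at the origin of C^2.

Yes.

The Hessian of f at 0 has rank 1. Corank 1: A-series; mu = 4 gives A_4. The Hessian of g at 0 has rank 1. Corank 1: A-series; mu = 4 gives A_4. Both have type A_4, hence right-equivalent.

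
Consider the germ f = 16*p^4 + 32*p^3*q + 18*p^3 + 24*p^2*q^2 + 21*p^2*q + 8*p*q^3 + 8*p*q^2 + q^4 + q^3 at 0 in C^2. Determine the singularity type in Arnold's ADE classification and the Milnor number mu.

The Hessian of f at 0 has rank 0. Corank 2; j^3 = (2*p + q)*(3*p + q)^2 has shape L^2 M (L != M), so D-series; mu = 5 gives D_5.

Type D_{5}, Milnor number mu = 5.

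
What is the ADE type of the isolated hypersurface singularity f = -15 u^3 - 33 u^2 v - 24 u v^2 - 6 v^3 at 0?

D4

The Hessian of f at 0 is [[0, 0], [0, 0]] with rank 0, so corank 2. A Groebner basis of the Jacobian ideal J(f) in C{u,v} is {v^3, u^2 + 2*v^2, u*v - v^2}; counting standard monomials gives mu = 4. Corank 2; j^3 = -3*(u + v)*(5*u^2 + 6*u*v + 2*v^2) splits into three distinct lines over C (the quadratic factor has nonzero discriminant), so D_4.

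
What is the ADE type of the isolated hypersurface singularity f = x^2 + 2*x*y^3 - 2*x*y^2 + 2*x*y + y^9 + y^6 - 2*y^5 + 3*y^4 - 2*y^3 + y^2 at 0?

The Hessian of f at 0 has rank 1. Corank 1: A-series; mu = 8 gives A_8.

A_8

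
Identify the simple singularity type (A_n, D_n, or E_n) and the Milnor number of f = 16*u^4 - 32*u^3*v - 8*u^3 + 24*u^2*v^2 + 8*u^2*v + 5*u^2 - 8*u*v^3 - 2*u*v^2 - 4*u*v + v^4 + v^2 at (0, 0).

The Hessian of f at 0 has rank 2. Corank 0: nondegenerate Morse point, so A_1.

Type A_{1}, Milnor number mu = 1.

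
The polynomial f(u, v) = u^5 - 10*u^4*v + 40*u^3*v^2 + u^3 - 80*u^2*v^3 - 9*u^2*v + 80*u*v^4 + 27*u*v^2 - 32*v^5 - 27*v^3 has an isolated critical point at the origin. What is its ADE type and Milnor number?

Type E_8, Milnor number mu = 8.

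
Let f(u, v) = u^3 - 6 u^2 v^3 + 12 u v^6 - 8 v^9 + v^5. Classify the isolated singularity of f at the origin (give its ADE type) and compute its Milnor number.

Type E_8, Milnor number mu = 8.

The Hessian of f at 0 has rank 0. Corank 2; j^3 = u^3 is a perfect cube, so E-series; the 5-jet and mu = 8 give E_8.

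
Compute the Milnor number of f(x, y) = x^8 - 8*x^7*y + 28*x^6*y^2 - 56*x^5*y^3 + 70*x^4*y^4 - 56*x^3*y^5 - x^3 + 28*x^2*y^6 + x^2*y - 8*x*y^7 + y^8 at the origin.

The Hessian of f at 0 has rank 0. Corank 2; j^3 = -x^2*(x - y) has shape L^2 M (L != M), so D-series; mu = 9 gives D_9.

9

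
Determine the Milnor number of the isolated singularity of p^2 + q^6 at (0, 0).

5

The Hessian of f at 0 is [[2, 0], [0, 0]] with rank 1, so corank 1. A Groebner basis of the Jacobian ideal J(f) in C{p,q} is {q^5, p}; counting standard monomials gives mu = 5. Corank 1: A-series; mu = 5 gives A_5.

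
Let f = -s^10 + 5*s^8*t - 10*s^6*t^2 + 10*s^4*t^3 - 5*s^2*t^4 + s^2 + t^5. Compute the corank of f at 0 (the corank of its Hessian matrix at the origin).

1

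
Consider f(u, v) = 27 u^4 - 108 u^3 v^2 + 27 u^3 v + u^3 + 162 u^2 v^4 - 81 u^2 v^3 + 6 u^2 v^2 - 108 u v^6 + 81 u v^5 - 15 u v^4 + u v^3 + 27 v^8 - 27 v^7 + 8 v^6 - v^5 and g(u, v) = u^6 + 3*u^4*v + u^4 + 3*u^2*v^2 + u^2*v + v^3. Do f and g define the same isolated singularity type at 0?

The Hessian of f at 0 has rank 0. Corank 2; j^3 = u^3 is a perfect cube, so E-series; the 4-jet and mu = 7 give E_7. The Hessian of g at 0 has rank 0. Corank 2; j^3 = v*(u^2 + v^2) splits into three distinct lines over C (the quadratic factor has nonzero discriminant), so D_4. f is E_7 but g is D_4, hence not right-equivalent.

No.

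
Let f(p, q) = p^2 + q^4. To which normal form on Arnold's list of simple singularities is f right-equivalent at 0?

The Hessian of f at 0 is [[2, 0], [0, 0]] with rank 1, so corank 1. A Groebner basis of the Jacobian ideal J(f) in C{p,q} is {q^3, p}; counting standard monomials gives mu = 3. Corank 1: A-series; mu = 3 gives A_3.

A3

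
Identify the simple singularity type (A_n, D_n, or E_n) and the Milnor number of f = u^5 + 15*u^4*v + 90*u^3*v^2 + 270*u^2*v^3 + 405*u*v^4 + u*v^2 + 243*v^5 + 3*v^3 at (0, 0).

The Hessian of f at 0 is [[0, 0], [0, 0]] with rank 0, so corank 2. A Groebner basis of the Jacobian ideal J(f) in C{u,v} is {u^4 + v^2/5, v^3, u*v + 3*v^2}; counting standard monomials gives mu = 6. Corank 2; j^3 = v^2*(u + 3*v) has shape L^2 M (L != M), so D-series; mu = 6 gives D_6.

Type D_6, Milnor number mu = 6.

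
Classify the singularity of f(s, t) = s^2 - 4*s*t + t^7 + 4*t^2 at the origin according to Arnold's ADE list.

A_{6}

The Hessian of f at 0 has rank 1. Corank 1: A-series; mu = 6 gives A_6.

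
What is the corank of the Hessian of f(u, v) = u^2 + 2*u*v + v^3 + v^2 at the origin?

1

Hessian at 0 has rank 1.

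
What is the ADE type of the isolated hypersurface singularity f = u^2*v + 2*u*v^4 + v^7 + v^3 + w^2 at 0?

D_{4}

The Hessian of f at 0 has rank 1. Corank 2; j^3 = v*(u^2 + v^2) splits into three distinct lines over C (the quadratic factor has nonzero discriminant), so D_4.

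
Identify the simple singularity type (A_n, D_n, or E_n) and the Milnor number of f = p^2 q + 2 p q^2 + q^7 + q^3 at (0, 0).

The Hessian of f at 0 is [[0, 0], [0, 0]] with rank 0, so corank 2. A Groebner basis of the Jacobian ideal J(f) in C{p,q} is {p^2/7 + q^6 - q^2/7, p^3 + q^3, p*q + q^2}; counting standard monomials gives mu = 8. Corank 2; j^3 = q*(p + q)^2 has shape L^2 M (L != M), so D-series; mu = 8 gives D_8.

Type D_{8}, Milnor number mu = 8.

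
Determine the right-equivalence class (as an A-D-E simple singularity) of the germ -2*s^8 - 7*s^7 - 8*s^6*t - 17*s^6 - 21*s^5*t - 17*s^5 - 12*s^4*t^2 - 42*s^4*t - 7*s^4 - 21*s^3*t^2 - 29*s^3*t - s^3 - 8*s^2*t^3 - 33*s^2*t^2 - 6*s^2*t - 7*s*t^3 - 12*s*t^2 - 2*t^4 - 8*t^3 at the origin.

The Hessian of f at 0 is [[0, 0], [0, 0]] with rank 0, so corank 2. A Groebner basis of the Jacobian ideal J(f) in C{s,t} is {-3*s^2/187 - 12*s*t/187 + t^4 + t^3/187 - 12*t^2/187, s^3 + 270*s^2/187 + 1080*s*t/187 + 1406*t^3/187 + 1080*t^2/187, s^2*t - 89*s^2/187 - 356*s*t/187 - 2155*t^3/561 - 356*t^2/187, 2*s^2/17 + s*t^2 + 8*s*t/17 + 100*t^3/51 + 8*t^2/17}; counting standard monomials gives mu = 7. Corank 2; j^3 = -(s + 2*t)^3 is a perfect cube, so E-series; the 4-jet and mu = 7 give E_7.

E_7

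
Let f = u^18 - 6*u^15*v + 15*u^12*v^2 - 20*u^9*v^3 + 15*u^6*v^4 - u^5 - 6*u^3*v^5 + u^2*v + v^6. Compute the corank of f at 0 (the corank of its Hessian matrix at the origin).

Hessian at 0 has rank 0.

2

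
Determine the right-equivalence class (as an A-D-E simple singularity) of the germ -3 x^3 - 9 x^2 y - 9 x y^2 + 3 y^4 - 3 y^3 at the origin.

E6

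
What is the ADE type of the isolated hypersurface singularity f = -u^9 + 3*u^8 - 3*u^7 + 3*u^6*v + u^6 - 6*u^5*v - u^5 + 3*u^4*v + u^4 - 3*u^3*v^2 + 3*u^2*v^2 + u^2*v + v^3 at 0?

D4

The Hessian of f at 0 is [[0, 0], [0, 0]] with rank 0, so corank 2. A Groebner basis of the Jacobian ideal J(f) in C{u,v} is {v^3, u^2 + 3*v^2, u*v}; counting standard monomials gives mu = 4. Corank 2; j^3 = v*(u^2 + v^2) splits into three distinct lines over C (the quadratic factor has nonzero discriminant), so D_4.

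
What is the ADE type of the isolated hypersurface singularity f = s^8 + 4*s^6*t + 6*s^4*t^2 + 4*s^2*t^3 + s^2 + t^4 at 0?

The Hessian of f at 0 has rank 1. Corank 1: A-series; mu = 3 gives A_3.

A_3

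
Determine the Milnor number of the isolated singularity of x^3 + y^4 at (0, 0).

The Hessian of f at 0 has rank 0. Corank 2; j^3 = x^3 is a perfect cube, so E-series; the 4-jet and mu = 6 give E_6.

6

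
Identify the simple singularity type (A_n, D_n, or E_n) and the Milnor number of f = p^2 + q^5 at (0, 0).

The Hessian of f at 0 is [[2, 0], [0, 0]] with rank 1, so corank 1. A Groebner basis of the Jacobian ideal J(f) in C{p,q} is {q^4, p}; counting standard monomials gives mu = 4. Corank 1: A-series; mu = 4 gives A_4.

Type A4, Milnor number mu = 4.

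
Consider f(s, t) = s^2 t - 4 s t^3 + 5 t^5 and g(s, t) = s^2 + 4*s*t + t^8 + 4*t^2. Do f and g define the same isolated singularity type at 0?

The Hessian of f at 0 is [[0, 0], [0, 0]] with rank 0, so corank 2. A Groebner basis of the Jacobian ideal J(f) in C{s,t} is {s^3, s^2*t, 2*s^2 + s*t^2, -s*t/2 + t^3}; counting standard monomials gives mu = 6. Corank 2; j^3 = s^2*t has shape L^2 M (L != M), so D-series; mu = 6 gives D_6. The Hessian of g at 0 is [[2, 4], [4, 8]] with rank 1, so corank 1. A Groebner basis of the Jacobian ideal J(g) in C{s,t} is {t^7, s + 2*t}; counting standard monomials gives mu = 7. Corank 1: A-series; mu = 7 gives A_7. f is D_6 but g is A_7, hence not right-equivalent.

No.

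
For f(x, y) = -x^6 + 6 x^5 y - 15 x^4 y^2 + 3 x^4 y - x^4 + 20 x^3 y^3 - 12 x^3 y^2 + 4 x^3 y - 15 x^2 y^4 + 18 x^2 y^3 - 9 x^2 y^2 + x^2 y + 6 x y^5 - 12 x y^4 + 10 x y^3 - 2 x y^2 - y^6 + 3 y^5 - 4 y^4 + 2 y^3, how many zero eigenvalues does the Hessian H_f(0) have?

The Hessian at 0 is [[0, 0], [0, 0]] of rank 0; hence corank 2.

2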